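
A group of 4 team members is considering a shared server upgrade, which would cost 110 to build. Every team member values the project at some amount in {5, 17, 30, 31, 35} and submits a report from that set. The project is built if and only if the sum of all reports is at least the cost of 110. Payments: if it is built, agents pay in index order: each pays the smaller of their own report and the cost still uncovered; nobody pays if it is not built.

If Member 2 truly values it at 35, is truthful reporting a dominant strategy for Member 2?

Consider the case where Member 1 reports 17, Member 3 reports 30 and Member 4 reports 35.
Truthful report 35: project built, pays 35, utility 35 - 35 = 0.
Report 30 instead: project built, pays 30, utility 35 - 30 = 5.
Since 5 > 0, reporting 30 is strictly better here, so truthful reporting is not dominant.

No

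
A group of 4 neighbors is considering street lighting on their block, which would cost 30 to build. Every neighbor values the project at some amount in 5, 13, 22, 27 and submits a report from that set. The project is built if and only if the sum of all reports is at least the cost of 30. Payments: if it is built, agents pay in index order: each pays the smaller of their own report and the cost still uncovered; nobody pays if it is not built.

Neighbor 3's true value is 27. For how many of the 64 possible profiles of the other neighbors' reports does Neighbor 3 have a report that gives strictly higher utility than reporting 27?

9

Others report (5, 5, 13): truth gives 7; report 13 gives 14 > 7. Violating.
Others report (5, 5, 22): truth gives 7; report 5 gives 22 > 7. Violating.
Others report (5, 5, 27): truth gives 7; report 5 gives 22 > 7. Violating.
Others report (5, 13, 13): truth gives 15; report 5 gives 22 > 15. Violating.
Others report (5, 5, 5): truth gives 7; no alternative beats it.
Others report (5, 13, 5): truth gives 15; no alternative beats it.
(Checking all 64 profiles: 9 have a profitable deviation, 55 do not.)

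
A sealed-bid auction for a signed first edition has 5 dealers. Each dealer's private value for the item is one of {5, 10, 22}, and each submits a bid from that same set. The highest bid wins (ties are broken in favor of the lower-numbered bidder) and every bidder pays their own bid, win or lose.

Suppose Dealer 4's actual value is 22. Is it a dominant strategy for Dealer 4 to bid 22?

Consider the case where Dealer 1 bids 5, Dealer 2 bids 5, Dealer 3 bids 5 and Dealer 5 bids 5.
Truthful bid 22: wins, pays 22, utility 22 - 22 = 0.
Bid 10 instead: wins, pays 10, utility 22 - 10 = 12.
Since 12 > 0, bidding 10 is strictly better here, so truthful bidding is not dominant.

No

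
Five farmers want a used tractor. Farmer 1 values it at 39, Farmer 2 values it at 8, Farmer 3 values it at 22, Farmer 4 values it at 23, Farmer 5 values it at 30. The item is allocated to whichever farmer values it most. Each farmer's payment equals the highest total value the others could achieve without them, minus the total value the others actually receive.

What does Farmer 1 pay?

Farmer 1 has the highest value and receives the item.
Without Farmer 1, the item would go to the next-highest value, 30, so the others could achieve 30.
With Farmer 1 present and winning, the others receive nothing, so their total is 0.
Payment = 30 - 0 = 30.

30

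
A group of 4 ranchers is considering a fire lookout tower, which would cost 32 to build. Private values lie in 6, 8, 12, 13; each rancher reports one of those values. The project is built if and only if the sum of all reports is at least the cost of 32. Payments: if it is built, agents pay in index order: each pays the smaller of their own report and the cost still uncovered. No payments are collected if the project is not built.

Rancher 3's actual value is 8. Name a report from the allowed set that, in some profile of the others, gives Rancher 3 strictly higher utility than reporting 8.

Suppose Rancher 1 reports 6, Rancher 2 reports 8 and Rancher 4 reports 12.
Report 8: project built, pays 8, utility 8 - 8 = 0.
Report 6: project built, pays 6, utility 8 - 6 = 2.
So reporting 6 beats truth here (2 > 0).

6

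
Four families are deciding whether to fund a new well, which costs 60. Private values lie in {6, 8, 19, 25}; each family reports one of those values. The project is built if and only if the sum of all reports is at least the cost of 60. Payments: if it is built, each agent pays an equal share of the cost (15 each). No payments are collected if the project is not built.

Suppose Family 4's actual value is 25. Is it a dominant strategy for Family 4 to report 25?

Yes

Check each profile of the others' reports and compare truth against every alternative report.
Others report (6, 6, 25): truth gives 10, best alternative gives 0.
Others report (6, 8, 25): truth gives 10, best alternative gives 0.
Others report (6, 25, 6): truth gives 10, best alternative gives 0.
Others report (6, 25, 8): truth gives 10, best alternative gives 0.
Others report (8, 6, 25): truth gives 10, best alternative gives 0.
Others report (8, 8, 19): truth gives 10, best alternative gives 0.
(Remaining 58 profiles checked similarly; truth is weakly best in each.)
In every case the truthful report is at least as good as any alternative, so it is a dominant strategy.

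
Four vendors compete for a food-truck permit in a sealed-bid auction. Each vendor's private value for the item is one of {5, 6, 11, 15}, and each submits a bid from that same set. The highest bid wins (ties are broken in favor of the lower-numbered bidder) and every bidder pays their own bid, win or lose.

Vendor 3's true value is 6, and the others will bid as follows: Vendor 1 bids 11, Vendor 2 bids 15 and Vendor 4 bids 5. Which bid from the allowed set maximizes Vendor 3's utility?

5

Bid 5: loses but pays 5, utility -5.
Bid 6: loses but pays 6, utility -6.
Bid 11: loses but pays 11, utility -11.
Bid 15: loses but pays 15, utility -15.
The best choice is 5 with utility -5.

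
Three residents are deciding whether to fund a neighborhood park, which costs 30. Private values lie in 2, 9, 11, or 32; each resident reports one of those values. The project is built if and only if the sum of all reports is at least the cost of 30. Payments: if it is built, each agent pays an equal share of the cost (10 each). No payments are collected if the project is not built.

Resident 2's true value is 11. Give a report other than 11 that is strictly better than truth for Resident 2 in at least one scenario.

32

Suppose Resident 1 reports 2 and Resident 3 reports 2.
Report 11: project not built, utility 0.
Report 32: project built, pays 10, utility 11 - 10 = 1.
So reporting 32 beats truth here (1 > 0).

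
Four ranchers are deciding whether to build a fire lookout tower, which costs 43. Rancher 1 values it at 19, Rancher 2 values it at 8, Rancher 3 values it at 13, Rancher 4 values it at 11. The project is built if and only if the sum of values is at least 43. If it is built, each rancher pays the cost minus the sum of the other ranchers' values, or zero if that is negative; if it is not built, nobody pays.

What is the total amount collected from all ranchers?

19

Total value 51 ≥ cost 43, so it is built.
Rancher 1: others sum to 32; max(0, 43 - 32) = 11.
Rancher 2: others sum to 43; max(0, 43 - 43) = 0.
Rancher 3: others sum to 38; max(0, 43 - 38) = 5.
Rancher 4: others sum to 40; max(0, 43 - 40) = 3.
Total collected = 11 + 0 + 5 + 3 = 19.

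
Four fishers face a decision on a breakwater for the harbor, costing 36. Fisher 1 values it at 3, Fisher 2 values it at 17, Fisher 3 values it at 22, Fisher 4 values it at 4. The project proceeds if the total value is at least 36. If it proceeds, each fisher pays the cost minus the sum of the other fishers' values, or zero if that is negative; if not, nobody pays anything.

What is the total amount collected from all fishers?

19

Total value 46 ≥ cost 36, so it is built.
Fisher 1: others sum to 43; max(0, 36 - 43) = 0.
Fisher 2: others sum to 29; max(0, 36 - 29) = 7.
Fisher 3: others sum to 24; max(0, 36 - 24) = 12.
Fisher 4: others sum to 42; max(0, 36 - 42) = 0.
Total collected = 0 + 7 + 12 + 0 = 19.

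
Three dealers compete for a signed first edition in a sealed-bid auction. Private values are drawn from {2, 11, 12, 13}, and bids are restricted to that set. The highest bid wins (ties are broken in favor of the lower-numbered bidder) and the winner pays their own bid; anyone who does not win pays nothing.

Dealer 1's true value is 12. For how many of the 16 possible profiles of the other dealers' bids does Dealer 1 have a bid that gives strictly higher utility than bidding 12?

Others bid (2, 2): truth gives 0; bid 2 gives 10 > 0. Violating.
Others bid (2, 11): truth gives 0; bid 11 gives 1 > 0. Violating.
Others bid (11, 2): truth gives 0; bid 11 gives 1 > 0. Violating.
Others bid (11, 11): truth gives 0; bid 11 gives 1 > 0. Violating.
Others bid (2, 12): truth gives 0; no alternative beats it.
Others bid (2, 13): truth gives 0; no alternative beats it.
(Checking all 16 profiles: 4 have a profitable deviation, 12 do not.)

4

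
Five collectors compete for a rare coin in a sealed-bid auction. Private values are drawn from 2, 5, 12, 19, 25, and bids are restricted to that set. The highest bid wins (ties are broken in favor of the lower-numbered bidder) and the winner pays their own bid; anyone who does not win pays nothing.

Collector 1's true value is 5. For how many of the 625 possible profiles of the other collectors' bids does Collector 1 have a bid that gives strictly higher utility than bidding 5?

Others bid (2, 2, 2, 2): truth gives 0; bid 2 gives 3 > 0. Violating.
Others bid (2, 2, 2, 5): truth gives 0; no alternative beats it.
Others bid (2, 2, 2, 12): truth gives 0; no alternative beats it.
(Checking all 625 profiles: 1 has a profitable deviation, 624 do not.)

1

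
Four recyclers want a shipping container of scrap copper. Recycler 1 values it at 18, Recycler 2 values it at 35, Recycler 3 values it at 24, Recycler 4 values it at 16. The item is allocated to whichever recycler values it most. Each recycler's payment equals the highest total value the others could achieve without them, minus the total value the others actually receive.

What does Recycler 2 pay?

24

Recycler 2 has the highest value and receives the item.
Without Recycler 2, the item would go to the next-highest value, 24, so the others could achieve 24.
With Recycler 2 present and winning, the others receive nothing, so their total is 0.
Payment = 24 - 0 = 24.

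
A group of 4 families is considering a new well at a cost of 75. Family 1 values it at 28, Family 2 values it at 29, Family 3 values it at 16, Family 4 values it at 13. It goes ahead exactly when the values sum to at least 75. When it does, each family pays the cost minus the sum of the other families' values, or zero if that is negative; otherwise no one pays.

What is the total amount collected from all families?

Total value 86 ≥ cost 75, so it is built.
Family 1: others sum to 58; max(0, 75 - 58) = 17.
Family 2: others sum to 57; max(0, 75 - 57) = 18.
Family 3: others sum to 70; max(0, 75 - 70) = 5.
Family 4: others sum to 73; max(0, 75 - 73) = 2.
Total collected = 17 + 18 + 5 + 2 = 42.

42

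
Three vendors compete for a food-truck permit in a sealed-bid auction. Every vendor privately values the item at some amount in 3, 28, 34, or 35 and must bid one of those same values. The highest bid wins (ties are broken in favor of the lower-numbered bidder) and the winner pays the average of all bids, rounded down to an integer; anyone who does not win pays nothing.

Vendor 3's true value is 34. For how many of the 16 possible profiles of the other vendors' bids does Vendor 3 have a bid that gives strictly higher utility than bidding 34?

5

Others bid (3, 3): truth gives 21; bid 28 gives 23 > 21. Violating.
Others bid (3, 34): truth gives 0; bid 35 gives 10 > 0. Violating.
Others bid (28, 34): truth gives 0; bid 35 gives 2 > 0. Violating.
Others bid (34, 3): truth gives 0; bid 35 gives 10 > 0. Violating.
Others bid (3, 28): truth gives 13; no alternative beats it.
Others bid (3, 35): truth gives 0; no alternative beats it.
(Checking all 16 profiles: 5 have a profitable deviation, 11 do not.)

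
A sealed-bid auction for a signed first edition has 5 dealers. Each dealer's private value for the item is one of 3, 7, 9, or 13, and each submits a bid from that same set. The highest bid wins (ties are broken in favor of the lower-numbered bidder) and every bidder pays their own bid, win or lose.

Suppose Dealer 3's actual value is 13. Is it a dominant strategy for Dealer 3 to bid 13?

Consider the case where Dealer 1 bids 3, Dealer 2 bids 3, Dealer 4 bids 3 and Dealer 5 bids 3.
Truthful bid 13: wins, pays 13, utility 13 - 13 = 0.
Bid 7 instead: wins, pays 7, utility 13 - 7 = 6.
Since 6 > 0, bidding 7 is strictly better here, so truthful bidding is not dominant.

No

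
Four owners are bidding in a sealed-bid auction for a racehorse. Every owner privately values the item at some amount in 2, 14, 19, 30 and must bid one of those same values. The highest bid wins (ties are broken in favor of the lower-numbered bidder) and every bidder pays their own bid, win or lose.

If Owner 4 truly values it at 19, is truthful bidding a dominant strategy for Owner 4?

No

Consider the case where Owner 1 bids 2, Owner 2 bids 2 and Owner 3 bids 2.
Truthful bid 19: wins, pays 19, utility 19 - 19 = 0.
Bid 14 instead: wins, pays 14, utility 19 - 14 = 5.
Since 5 > 0, bidding 14 is strictly better here, so truthful bidding is not dominant.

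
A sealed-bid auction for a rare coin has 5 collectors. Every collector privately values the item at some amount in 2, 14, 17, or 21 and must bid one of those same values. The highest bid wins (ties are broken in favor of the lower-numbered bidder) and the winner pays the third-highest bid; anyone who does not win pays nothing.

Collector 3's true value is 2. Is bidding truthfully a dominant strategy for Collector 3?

Check each profile of the others' bids and compare truth against every alternative bid.
Others bid (2, 2, 14, 14): truth gives 0, best alternative gives -12.
Others bid (2, 2, 2, 2): truth gives 0, best alternative gives 0.
Others bid (2, 2, 2, 14): truth gives 0, best alternative gives 0.
Others bid (2, 2, 2, 17): truth gives 0, best alternative gives 0.
Others bid (2, 2, 2, 21): truth gives 0, best alternative gives 0.
Others bid (2, 2, 14, 2): truth gives 0, best alternative gives 0.
(Remaining 250 profiles checked similarly; truth is weakly best in each.)
In every case the truthful bid is at least as good as any alternative, so it is a dominant strategy.

Yes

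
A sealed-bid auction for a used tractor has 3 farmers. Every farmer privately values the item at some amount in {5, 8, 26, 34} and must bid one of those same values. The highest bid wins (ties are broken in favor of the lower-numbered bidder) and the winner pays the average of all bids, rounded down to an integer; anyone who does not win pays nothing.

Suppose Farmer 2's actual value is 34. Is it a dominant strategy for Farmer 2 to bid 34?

Consider the case where Farmer 1 bids 5 and Farmer 3 bids 5.
Truthful bid 34: wins, pays 14, utility 34 - 14 = 20.
Bid 8 instead: wins, pays 6, utility 34 - 6 = 28.
Since 28 > 20, bidding 8 is strictly better here, so truthful bidding is not dominant.

No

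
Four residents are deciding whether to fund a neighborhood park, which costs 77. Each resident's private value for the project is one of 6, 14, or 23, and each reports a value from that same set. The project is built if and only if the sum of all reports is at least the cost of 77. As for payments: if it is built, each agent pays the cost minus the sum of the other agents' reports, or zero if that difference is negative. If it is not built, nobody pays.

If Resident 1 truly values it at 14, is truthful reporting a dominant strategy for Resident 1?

Yes

Check each profile of the others' reports and compare truth against every alternative report.
Others report (23, 23, 23): truth gives 6, best alternative gives 6.
Others report (6, 6, 6): truth gives 0, best alternative gives 0.
Others report (6, 6, 14): truth gives 0, best alternative gives 0.
Others report (6, 6, 23): truth gives 0, best alternative gives 0.
Others report (6, 14, 6): truth gives 0, best alternative gives 0.
Others report (6, 14, 14): truth gives 0, best alternative gives 0.
(Remaining 21 profiles checked similarly; truth is weakly best in each.)
In every case the truthful report is at least as good as any alternative, so it is a dominant strategy.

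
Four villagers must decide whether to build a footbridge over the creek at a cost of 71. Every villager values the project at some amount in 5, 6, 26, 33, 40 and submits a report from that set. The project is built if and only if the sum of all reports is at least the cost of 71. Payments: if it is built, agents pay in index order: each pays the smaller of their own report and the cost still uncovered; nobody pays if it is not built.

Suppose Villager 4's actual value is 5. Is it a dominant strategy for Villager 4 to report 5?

Check each profile of the others' reports and compare truth against every alternative report.
Others report (6, 26, 33): truth gives 0, best alternative gives -1.
Others report (6, 33, 26): truth gives 0, best alternative gives -1.
Others report (26, 6, 33): truth gives 0, best alternative gives -1.
Others report (26, 33, 6): truth gives 0, best alternative gives -1.
Others report (33, 6, 26): truth gives 0, best alternative gives -1.
Others report (33, 26, 6): truth gives 0, best alternative gives -1.
(Remaining 119 profiles checked similarly; truth is weakly best in each.)
In every case the truthful report is at least as good as any alternative, so it is a dominant strategy.

Yes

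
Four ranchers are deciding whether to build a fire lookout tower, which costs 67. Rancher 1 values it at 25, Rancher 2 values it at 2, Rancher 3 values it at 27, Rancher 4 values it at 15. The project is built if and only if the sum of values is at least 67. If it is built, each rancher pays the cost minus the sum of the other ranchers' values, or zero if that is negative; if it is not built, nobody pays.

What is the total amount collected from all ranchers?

61

Total value 69 ≥ cost 67, so it is built.
Rancher 1: others sum to 44; max(0, 67 - 44) = 23.
Rancher 2: others sum to 67; max(0, 67 - 67) = 0.
Rancher 3: others sum to 42; max(0, 67 - 42) = 25.
Rancher 4: others sum to 54; max(0, 67 - 54) = 13.
Total collected = 23 + 0 + 25 + 13 = 61.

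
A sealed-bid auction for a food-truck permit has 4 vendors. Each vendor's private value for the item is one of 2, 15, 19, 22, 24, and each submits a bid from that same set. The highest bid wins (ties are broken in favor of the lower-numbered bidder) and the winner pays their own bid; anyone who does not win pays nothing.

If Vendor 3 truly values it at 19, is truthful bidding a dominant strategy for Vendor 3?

Consider the case where Vendor 1 bids 2, Vendor 2 bids 2 and Vendor 4 bids 2.
Truthful bid 19: wins, pays 19, utility 19 - 19 = 0.
Bid 15 instead: wins, pays 15, utility 19 - 15 = 4.
Since 4 > 0, bidding 15 is strictly better here, so truthful bidding is not dominant.

No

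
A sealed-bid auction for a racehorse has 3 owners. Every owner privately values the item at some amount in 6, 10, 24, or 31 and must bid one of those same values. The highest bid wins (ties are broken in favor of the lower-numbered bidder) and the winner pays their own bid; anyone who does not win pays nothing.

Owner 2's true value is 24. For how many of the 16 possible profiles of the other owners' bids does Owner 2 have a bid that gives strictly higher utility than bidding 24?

2

Others bid (6, 6): truth gives 0; bid 10 gives 14 > 0. Violating.
Others bid (6, 10): truth gives 0; bid 10 gives 14 > 0. Violating.
Others bid (6, 24): truth gives 0; no alternative beats it.
Others bid (6, 31): truth gives 0; no alternative beats it.
(Checking all 16 profiles: 2 have a profitable deviation, 14 do not.)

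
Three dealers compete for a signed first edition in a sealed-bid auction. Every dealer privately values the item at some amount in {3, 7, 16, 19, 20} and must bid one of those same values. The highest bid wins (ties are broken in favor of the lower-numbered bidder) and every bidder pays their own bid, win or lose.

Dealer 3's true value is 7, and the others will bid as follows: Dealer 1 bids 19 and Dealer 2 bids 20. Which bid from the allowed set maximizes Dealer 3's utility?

Bid 3: loses but pays 3, utility -3.
Bid 7: loses but pays 7, utility -7.
Bid 16: loses but pays 16, utility -16.
Bid 19: loses but pays 19, utility -19.
Bid 20: loses but pays 20, utility -20.
The best choice is 3 with utility -3.

3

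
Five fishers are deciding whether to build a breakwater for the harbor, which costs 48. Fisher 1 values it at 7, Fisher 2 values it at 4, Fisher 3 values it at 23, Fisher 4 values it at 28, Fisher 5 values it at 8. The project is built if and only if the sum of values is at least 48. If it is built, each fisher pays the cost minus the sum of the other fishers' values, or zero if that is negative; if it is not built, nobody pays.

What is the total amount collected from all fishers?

7

Total value 70 ≥ cost 48, so it is built.
Fisher 1: others sum to 63; max(0, 48 - 63) = 0.
Fisher 2: others sum to 66; max(0, 48 - 66) = 0.
Fisher 3: others sum to 47; max(0, 48 - 47) = 1.
Fisher 4: others sum to 42; max(0, 48 - 42) = 6.
Fisher 5: others sum to 62; max(0, 48 - 62) = 0.
Total collected = 0 + 0 + 1 + 6 + 0 = 7.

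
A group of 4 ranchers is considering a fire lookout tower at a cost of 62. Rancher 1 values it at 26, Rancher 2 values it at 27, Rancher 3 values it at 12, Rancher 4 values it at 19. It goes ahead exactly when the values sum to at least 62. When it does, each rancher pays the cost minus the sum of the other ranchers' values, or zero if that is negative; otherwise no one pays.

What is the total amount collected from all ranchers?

Total value 84 ≥ cost 62, so it is built.
Rancher 1: others sum to 58; max(0, 62 - 58) = 4.
Rancher 2: others sum to 57; max(0, 62 - 57) = 5.
Rancher 3: others sum to 72; max(0, 62 - 72) = 0.
Rancher 4: others sum to 65; max(0, 62 - 65) = 0.
Total collected = 4 + 5 + 0 + 0 = 9.

9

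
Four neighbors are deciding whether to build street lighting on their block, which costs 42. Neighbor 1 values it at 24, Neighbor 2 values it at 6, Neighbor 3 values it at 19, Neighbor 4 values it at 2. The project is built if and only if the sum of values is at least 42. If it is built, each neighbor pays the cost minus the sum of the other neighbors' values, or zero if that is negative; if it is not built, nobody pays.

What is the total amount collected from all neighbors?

Total value 51 ≥ cost 42, so it is built.
Neighbor 1: others sum to 27; max(0, 42 - 27) = 15.
Neighbor 2: others sum to 45; max(0, 42 - 45) = 0.
Neighbor 3: others sum to 32; max(0, 42 - 32) = 10.
Neighbor 4: others sum to 49; max(0, 42 - 49) = 0.
Total collected = 15 + 0 + 10 + 0 = 25.

25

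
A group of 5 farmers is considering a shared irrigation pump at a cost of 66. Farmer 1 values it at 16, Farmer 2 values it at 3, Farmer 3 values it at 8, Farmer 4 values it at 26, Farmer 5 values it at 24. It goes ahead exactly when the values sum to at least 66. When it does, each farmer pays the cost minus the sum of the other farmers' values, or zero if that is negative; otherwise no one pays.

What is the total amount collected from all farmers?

33

Total value 77 ≥ cost 66, so it is built.
Farmer 1: others sum to 61; max(0, 66 - 61) = 5.
Farmer 2: others sum to 74; max(0, 66 - 74) = 0.
Farmer 3: others sum to 69; max(0, 66 - 69) = 0.
Farmer 4: others sum to 51; max(0, 66 - 51) = 15.
Farmer 5: others sum to 53; max(0, 66 - 53) = 13.
Total collected = 5 + 0 + 0 + 15 + 13 = 33.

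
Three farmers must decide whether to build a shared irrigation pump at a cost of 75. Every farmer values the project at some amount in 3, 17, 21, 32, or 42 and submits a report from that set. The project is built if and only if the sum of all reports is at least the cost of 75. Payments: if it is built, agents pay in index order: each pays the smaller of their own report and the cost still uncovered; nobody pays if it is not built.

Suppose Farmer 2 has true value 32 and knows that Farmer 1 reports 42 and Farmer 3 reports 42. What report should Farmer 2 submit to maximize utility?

3

Report 3: project built, pays 3, utility 32 - 3 = 29.
Report 17: project built, pays 17, utility 32 - 17 = 15.
Report 21: project built, pays 21, utility 32 - 21 = 11.
Report 32: project built, pays 32, utility 32 - 32 = 0.
Report 42: project built, pays 33, utility 32 - 33 = -1.
The best choice is 3 with utility 29.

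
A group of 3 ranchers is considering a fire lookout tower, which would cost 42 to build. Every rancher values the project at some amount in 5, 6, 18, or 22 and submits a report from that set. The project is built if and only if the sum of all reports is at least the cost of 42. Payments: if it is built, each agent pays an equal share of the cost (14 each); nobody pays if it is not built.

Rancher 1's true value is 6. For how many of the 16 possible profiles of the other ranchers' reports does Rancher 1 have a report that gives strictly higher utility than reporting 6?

1

Others report (18, 18): truth gives -8; report 5 gives 0 > -8. Violating.
Others report (5, 5): truth gives 0; no alternative beats it.
Others report (5, 6): truth gives 0; no alternative beats it.
(Checking all 16 profiles: 1 has a profitable deviation, 15 do not.)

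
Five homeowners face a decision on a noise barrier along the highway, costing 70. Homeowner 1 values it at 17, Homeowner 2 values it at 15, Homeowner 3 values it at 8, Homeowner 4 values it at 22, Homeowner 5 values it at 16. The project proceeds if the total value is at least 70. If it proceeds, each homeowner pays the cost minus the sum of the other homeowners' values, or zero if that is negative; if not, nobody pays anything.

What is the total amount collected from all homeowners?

38

Total value 78 ≥ cost 70, so it is built.
Homeowner 1: others sum to 61; max(0, 70 - 61) = 9.
Homeowner 2: others sum to 63; max(0, 70 - 63) = 7.
Homeowner 3: others sum to 70; max(0, 70 - 70) = 0.
Homeowner 4: others sum to 56; max(0, 70 - 56) = 14.
Homeowner 5: others sum to 62; max(0, 70 - 62) = 8.
Total collected = 9 + 7 + 0 + 14 + 8 = 38.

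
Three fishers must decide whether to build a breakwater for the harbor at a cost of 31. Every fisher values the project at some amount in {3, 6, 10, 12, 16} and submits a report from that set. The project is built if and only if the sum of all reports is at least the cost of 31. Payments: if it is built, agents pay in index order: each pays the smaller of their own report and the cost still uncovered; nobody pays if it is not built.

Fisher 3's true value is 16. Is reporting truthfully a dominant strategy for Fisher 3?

Check each profile of the others' reports and compare truth against every alternative report.
Others report (6, 12): truth gives 3, best alternative gives 0.
Others report (12, 6): truth gives 3, best alternative gives 0.
Others report (6, 10): truth gives 1, best alternative gives 0.
Others report (10, 6): truth gives 1, best alternative gives 0.
Others report (16, 16): truth gives 16, best alternative gives 16.
Others report (12, 16): truth gives 13, best alternative gives 13.
(Remaining 19 profiles checked similarly; truth is weakly best in each.)
In every case the truthful report is at least as good as any alternative, so it is a dominant strategy.

Yes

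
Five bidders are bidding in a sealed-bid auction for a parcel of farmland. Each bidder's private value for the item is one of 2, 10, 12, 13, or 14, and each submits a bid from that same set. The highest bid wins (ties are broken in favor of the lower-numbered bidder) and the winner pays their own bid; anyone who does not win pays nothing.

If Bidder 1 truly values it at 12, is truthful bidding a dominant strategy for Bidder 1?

Consider the case where Bidder 2 bids 2, Bidder 3 bids 2, Bidder 4 bids 2 and Bidder 5 bids 2.
Truthful bid 12: wins, pays 12, utility 12 - 12 = 0.
Bid 2 instead: wins, pays 2, utility 12 - 2 = 10.
Since 10 > 0, bidding 2 is strictly better here, so truthful bidding is not dominant.

No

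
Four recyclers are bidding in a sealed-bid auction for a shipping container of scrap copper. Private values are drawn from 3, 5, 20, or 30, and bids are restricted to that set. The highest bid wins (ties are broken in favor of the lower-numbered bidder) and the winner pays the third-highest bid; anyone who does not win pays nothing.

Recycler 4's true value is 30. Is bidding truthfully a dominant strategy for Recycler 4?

Check each profile of the others' bids and compare truth against every alternative bid.
Others bid (3, 3, 20): truth gives 27, best alternative gives 0.
Others bid (3, 20, 3): truth gives 27, best alternative gives 0.
Others bid (20, 3, 3): truth gives 27, best alternative gives 0.
Others bid (3, 5, 20): truth gives 25, best alternative gives 0.
Others bid (3, 20, 5): truth gives 25, best alternative gives 0.
Others bid (5, 3, 20): truth gives 25, best alternative gives 0.
(Remaining 58 profiles checked similarly; truth is weakly best in each.)
In every case the truthful bid is at least as good as any alternative, so it is a dominant strategy.

Yes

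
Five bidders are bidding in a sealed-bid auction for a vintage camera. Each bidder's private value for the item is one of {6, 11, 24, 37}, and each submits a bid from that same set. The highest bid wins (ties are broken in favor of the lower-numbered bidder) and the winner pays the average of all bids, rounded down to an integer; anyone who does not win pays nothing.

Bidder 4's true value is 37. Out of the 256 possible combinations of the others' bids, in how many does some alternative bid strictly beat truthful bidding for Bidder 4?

24

Others bid (6, 6, 6, 6): truth gives 25; bid 11 gives 30 > 25. Violating.
Others bid (6, 6, 6, 11): truth gives 24; bid 11 gives 29 > 24. Violating.
Others bid (6, 6, 6, 24): truth gives 22; bid 24 gives 24 > 22. Violating.
Others bid (6, 6, 11, 6): truth gives 24; bid 24 gives 27 > 24. Violating.
Others bid (6, 6, 6, 37): truth gives 19; no alternative beats it.
Others bid (6, 6, 11, 37): truth gives 18; no alternative beats it.
(Checking all 256 profiles: 24 have a profitable deviation, 232 do not.)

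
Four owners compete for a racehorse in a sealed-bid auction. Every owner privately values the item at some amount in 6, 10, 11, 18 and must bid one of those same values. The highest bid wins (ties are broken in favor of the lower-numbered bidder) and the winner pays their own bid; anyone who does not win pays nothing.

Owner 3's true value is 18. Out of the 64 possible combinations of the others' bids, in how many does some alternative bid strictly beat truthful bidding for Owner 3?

12

Others bid (6, 6, 6): truth gives 0; bid 10 gives 8 > 0. Violating.
Others bid (6, 6, 10): truth gives 0; bid 10 gives 8 > 0. Violating.
Others bid (6, 6, 11): truth gives 0; bid 11 gives 7 > 0. Violating.
Others bid (6, 10, 6): truth gives 0; bid 11 gives 7 > 0. Violating.
Others bid (6, 6, 18): truth gives 0; no alternative beats it.
Others bid (6, 10, 18): truth gives 0; no alternative beats it.
(Checking all 64 profiles: 12 have a profitable deviation, 52 do not.)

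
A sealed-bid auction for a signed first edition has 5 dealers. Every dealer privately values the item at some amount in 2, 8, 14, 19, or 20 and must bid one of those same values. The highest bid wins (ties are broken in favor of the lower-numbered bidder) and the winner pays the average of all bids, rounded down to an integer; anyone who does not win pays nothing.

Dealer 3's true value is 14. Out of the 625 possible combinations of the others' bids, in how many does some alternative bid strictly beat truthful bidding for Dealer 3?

211

Others bid (2, 2, 2, 2): truth gives 10; bid 8 gives 11 > 10. Violating.
Others bid (2, 2, 2, 8): truth gives 9; bid 8 gives 10 > 9. Violating.
Others bid (2, 2, 2, 19): truth gives 0; bid 19 gives 6 > 0. Violating.
Others bid (2, 2, 2, 20): truth gives 0; bid 20 gives 5 > 0. Violating.
Others bid (2, 2, 2, 14): truth gives 8; no alternative beats it.
Others bid (2, 2, 8, 14): truth gives 6; no alternative beats it.
(Checking all 625 profiles: 211 have a profitable deviation, 414 do not.)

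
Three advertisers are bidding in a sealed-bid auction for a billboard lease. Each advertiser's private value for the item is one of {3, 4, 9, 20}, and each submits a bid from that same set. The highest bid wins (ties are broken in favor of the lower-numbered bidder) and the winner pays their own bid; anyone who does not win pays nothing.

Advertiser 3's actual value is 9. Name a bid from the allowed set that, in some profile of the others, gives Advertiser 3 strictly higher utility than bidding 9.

4

Suppose Advertiser 1 bids 3 and Advertiser 2 bids 3.
Bid 9: wins, pays 9, utility 9 - 9 = 0.
Bid 4: wins, pays 4, utility 9 - 4 = 5.
So bidding 4 beats truth here (5 > 0).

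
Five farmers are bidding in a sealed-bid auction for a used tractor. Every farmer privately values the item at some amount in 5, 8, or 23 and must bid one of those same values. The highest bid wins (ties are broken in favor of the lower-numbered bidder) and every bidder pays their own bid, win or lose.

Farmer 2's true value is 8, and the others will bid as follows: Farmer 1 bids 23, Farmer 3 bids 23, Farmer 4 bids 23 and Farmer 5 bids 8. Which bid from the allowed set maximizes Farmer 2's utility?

5

Bid 5: loses but pays 5, utility -5.
Bid 8: loses but pays 8, utility -8.
Bid 23: loses but pays 23, utility -23.
The best choice is 5 with utility -5.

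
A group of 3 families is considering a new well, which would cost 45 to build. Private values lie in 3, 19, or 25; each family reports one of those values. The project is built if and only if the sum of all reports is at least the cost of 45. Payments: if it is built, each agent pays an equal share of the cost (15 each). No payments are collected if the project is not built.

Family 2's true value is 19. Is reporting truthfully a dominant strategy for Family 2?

No

Consider the case where Family 1 reports 3 and Family 3 reports 19.
Truthful report 19: project not built, utility 0.
Report 25 instead: project built, pays 15, utility 19 - 15 = 4.
Since 4 > 0, reporting 25 is strictly better here, so truthful reporting is not dominant.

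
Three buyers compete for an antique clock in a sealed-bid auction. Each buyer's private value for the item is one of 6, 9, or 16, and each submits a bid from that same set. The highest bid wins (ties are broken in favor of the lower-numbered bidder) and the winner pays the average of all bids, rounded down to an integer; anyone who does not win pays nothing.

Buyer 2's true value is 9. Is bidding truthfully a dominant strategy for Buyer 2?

Yes

Check each profile of the others' bids and compare truth against every alternative bid.
Others bid (6, 6): truth gives 2, best alternative gives 0.
Others bid (6, 9): truth gives 1, best alternative gives 0.
Others bid (6, 16): truth gives 0, best alternative gives 0.
Others bid (9, 6): truth gives 0, best alternative gives 0.
Others bid (9, 9): truth gives 0, best alternative gives 0.
Others bid (9, 16): truth gives 0, best alternative gives 0.
(Remaining 3 profiles checked similarly; truth is weakly best in each.)
In every case the truthful bid is at least as good as any alternative, so it is a dominant strategy.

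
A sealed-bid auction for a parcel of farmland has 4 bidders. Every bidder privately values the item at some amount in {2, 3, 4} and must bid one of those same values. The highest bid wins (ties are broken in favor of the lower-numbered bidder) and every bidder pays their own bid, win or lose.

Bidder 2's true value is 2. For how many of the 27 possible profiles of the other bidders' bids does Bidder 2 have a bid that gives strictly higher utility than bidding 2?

4

Others bid (2, 2, 2): truth gives -2; bid 3 gives -1 > -2. Violating.
Others bid (2, 2, 3): truth gives -2; bid 3 gives -1 > -2. Violating.
Others bid (2, 3, 2): truth gives -2; bid 3 gives -1 > -2. Violating.
Others bid (2, 3, 3): truth gives -2; bid 3 gives -1 > -2. Violating.
Others bid (2, 2, 4): truth gives -2; no alternative beats it.
Others bid (2, 3, 4): truth gives -2; no alternative beats it.
(Checking all 27 profiles: 4 have a profitable deviation, 23 do not.)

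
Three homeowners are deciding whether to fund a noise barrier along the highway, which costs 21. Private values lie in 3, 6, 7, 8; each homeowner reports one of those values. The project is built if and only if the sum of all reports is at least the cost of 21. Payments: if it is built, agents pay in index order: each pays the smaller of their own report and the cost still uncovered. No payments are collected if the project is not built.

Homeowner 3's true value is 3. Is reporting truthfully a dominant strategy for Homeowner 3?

Check each profile of the others' reports and compare truth against every alternative report.
Others report (7, 8): truth gives 0, best alternative gives -3.
Others report (8, 7): truth gives 0, best alternative gives -3.
Others report (8, 8): truth gives 0, best alternative gives -2.
Others report (3, 3): truth gives 0, best alternative gives 0.
Others report (3, 6): truth gives 0, best alternative gives 0.
Others report (3, 7): truth gives 0, best alternative gives 0.
(Remaining 10 profiles checked similarly; truth is weakly best in each.)
In every case the truthful report is at least as good as any alternative, so it is a dominant strategy.

Yes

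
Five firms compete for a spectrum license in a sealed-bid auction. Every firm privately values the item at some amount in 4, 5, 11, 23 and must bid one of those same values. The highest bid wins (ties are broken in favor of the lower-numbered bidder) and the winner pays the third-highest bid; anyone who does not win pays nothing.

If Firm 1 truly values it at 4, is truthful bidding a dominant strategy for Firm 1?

Check each profile of the others' bids and compare truth against every alternative bid.
Others bid (4, 4, 5, 5): truth gives 0, best alternative gives -1.
Others bid (4, 5, 4, 5): truth gives 0, best alternative gives -1.
Others bid (4, 5, 5, 4): truth gives 0, best alternative gives -1.
Others bid (4, 5, 5, 5): truth gives 0, best alternative gives -1.
Others bid (5, 4, 4, 5): truth gives 0, best alternative gives -1.
Others bid (5, 4, 5, 4): truth gives 0, best alternative gives -1.
(Remaining 250 profiles checked similarly; truth is weakly best in each.)
In every case the truthful bid is at least as good as any alternative, so it is a dominant strategy.

Yes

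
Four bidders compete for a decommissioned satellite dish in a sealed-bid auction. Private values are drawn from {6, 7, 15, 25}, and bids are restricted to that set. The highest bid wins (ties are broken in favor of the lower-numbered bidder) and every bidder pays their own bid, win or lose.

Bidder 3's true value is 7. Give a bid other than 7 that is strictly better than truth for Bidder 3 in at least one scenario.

Suppose Bidder 1 bids 6, Bidder 2 bids 6 and Bidder 4 bids 15.
Bid 7: loses but pays 7, utility -7.
Bid 6: loses but pays 6, utility -6.
So bidding 6 beats truth here (-6 > -7).

6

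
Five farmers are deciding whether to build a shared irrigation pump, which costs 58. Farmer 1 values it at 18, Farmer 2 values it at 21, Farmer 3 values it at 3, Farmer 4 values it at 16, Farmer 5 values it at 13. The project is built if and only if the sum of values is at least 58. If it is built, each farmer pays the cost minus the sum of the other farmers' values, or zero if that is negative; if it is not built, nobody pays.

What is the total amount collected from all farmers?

16

Total value 71 ≥ cost 58, so it is built.
Farmer 1: others sum to 53; max(0, 58 - 53) = 5.
Farmer 2: others sum to 50; max(0, 58 - 50) = 8.
Farmer 3: others sum to 68; max(0, 58 - 68) = 0.
Farmer 4: others sum to 55; max(0, 58 - 55) = 3.
Farmer 5: others sum to 58; max(0, 58 - 58) = 0.
Total collected = 5 + 8 + 0 + 3 + 0 = 16.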